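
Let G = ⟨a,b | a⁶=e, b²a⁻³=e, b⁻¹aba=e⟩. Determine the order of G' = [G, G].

G' = [G, G] is generated by all commutators. The generator-pair commutators are: [a, b] = a².
The subgroup they normally generate is {e, a², a⁴}, of order 3.
Check: |G/G'| = 12/3 = 4 is the order of the abelianisation.

Answer: 3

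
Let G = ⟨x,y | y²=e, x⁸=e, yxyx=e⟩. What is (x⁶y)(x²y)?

Compute (x⁶y) · (x²y) by multiplying left to right and reducing via the relations at each step:
  (x⁶y) · x² = x⁴y
  (x⁴y) · y = x⁴

Answer: x⁴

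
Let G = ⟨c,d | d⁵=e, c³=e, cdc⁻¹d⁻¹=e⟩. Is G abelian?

Each pair of generators commutes: c·d = cd = d·c. Since the generators pairwise commute, every element of G commutes with every other, so G is abelian.

Answer: Yes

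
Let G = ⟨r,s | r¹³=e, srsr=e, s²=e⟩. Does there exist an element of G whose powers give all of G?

Every cyclic group is abelian. But r·s = rs while s·r = r¹²s, so r·s ≠ s·r and G is not abelian. Hence G is not cyclic.

Answer: No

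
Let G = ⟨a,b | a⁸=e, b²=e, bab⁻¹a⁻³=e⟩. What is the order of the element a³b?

Compute successive powers until reaching e:
  (a³b)¹ = a³b, (a³b)² = a⁴, (a³b)³ = a⁷b, (a³b)⁴ = e.
The smallest positive k with (a³b)ᵏ = e is 4.

Answer: 4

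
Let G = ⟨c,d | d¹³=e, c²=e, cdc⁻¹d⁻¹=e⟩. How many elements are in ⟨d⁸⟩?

|⟨d⁸⟩| equals the order of d⁸. Compute successive powers until reaching e:
  (d⁸)¹ = d⁸, (d⁸)² = d³, (d⁸)³ = d¹¹, (d⁸)⁴ = d⁶, (d⁸)⁵ = d, (d⁸)⁶ = d⁹, (d⁸)⁷ = d⁴, (d⁸)⁸ = d¹², (d⁸)⁹ = d⁷, (d⁸)¹⁰ = d², (d⁸)¹¹ = d¹⁰, (d⁸)¹² = d⁵, (d⁸)¹³ = e.
The smallest positive k with (d⁸)ᵏ = e is 13, so |⟨d⁸⟩| = 13.

Answer: 13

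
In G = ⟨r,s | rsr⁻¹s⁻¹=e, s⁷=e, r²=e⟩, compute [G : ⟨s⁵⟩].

First find ord(s⁵) by computing successive powers:
  (s⁵)¹ = s⁵, (s⁵)² = s³, (s⁵)³ = s, (s⁵)⁴ = s⁶, (s⁵)⁵ = s⁴, (s⁵)⁶ = s², (s⁵)⁷ = e.
So |⟨s⁵⟩| = ord(s⁵) = 7. With |G| = 14, by Lagrange [G : ⟨s⁵⟩] = 14/7 = 2.

Answer: 2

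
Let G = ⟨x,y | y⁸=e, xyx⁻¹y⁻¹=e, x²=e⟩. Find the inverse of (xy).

The order of (xy) is 8 (smallest k with (xy)ᵏ = e), so (xy)⁻¹ = (xy)⁷ = xy⁷.
Check: (xy) · (xy⁷) → (xy) · x = y;   y · y⁷ = e, giving e as required.

Answer: xy⁷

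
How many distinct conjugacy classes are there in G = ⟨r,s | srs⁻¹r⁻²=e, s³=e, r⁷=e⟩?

The conjugacy classes (representative and size) are:
  [e] (size 1), [r²] (size 3), [r⁵] (size 3), [s] (size 7), [s²] (size 7).
Class equation: 1 + 3 + 3 + 7 + 7 = 21 = |G|. So G has 5 conjugacy classes.

Answer: 5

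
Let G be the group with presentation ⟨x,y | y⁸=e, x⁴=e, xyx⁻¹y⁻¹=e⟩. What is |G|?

Enumerate words in the generators, reducing via the relations: the distinct elements are
  {e, x, y, xy, x², x³, y², y³, y⁴, y⁵, y⁶, y⁷, xy², xy³, xy⁴, xy⁵, xy⁶, xy⁷, x²y, x³y, x²y², x²y³, x²y⁴, x²y⁵, x²y⁶, x²y⁷, x³y², x³y³, x³y⁴, x³y⁵, x³y⁶, x³y⁷}.
No further products give new elements, so |G| = 32.

Answer: 32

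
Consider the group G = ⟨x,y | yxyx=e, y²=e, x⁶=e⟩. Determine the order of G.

Enumerate words in the generators, reducing via the relations: the distinct elements are
  {e, x, y, xy, x², x³, x⁴, x⁵, x²y, x³y, x⁴y, x⁵y}.
No further products give new elements, so |G| = 12.

Answer: 12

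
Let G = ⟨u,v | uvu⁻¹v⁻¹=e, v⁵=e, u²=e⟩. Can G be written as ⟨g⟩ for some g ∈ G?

|G| = 10. The element uv has order 10 (its powers give 10 distinct elements), so ⟨uv⟩ = G and G is cyclic.

Answer: Yes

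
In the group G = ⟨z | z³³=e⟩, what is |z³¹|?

Compute successive powers until reaching e:
  (z³¹)¹ = z³¹, (z³¹)² = z²⁹, (z³¹)³ = z²⁷, (z³¹)⁴ = z²⁵, (z³¹)⁵ = z²³, (z³¹)⁶ = z²¹, (z³¹)⁷ = z¹⁹, (z³¹)⁸ = z¹⁷, (z³¹)⁹ = z¹⁵, (z³¹)¹⁰ = z¹³, (z³¹)¹¹ = z¹¹, (z³¹)¹² = z⁹, (z³¹)¹³ = z⁷, (z³¹)¹⁴ = z⁵, (z³¹)¹⁵ = z³, (z³¹)¹⁶ = z, (z³¹)¹⁷ = z³², (z³¹)¹⁸ = z³⁰, (z³¹)¹⁹ = z²⁸, (z³¹)²⁰ = z²⁶, (z³¹)²¹ = z²⁴, (z³¹)²² = z²², (z³¹)²³ = z²⁰, (z³¹)²⁴ = z¹⁸, (z³¹)²⁵ = z¹⁶, (z³¹)²⁶ = z¹⁴, (z³¹)²⁷ = z¹², (z³¹)²⁸ = z¹⁰, (z³¹)²⁹ = z⁸, (z³¹)³⁰ = z⁶, (z³¹)³¹ = z⁴, (z³¹)³² = z², (z³¹)³³ = e.
The smallest positive k with (z³¹)ᵏ = e is 33.

Answer: 33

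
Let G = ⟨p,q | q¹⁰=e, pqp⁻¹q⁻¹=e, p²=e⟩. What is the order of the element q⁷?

Compute successive powers until reaching e:
  (q⁷)¹ = q⁷, (q⁷)² = q⁴, (q⁷)³ = q, (q⁷)⁴ = q⁸, (q⁷)⁵ = q⁵, (q⁷)⁶ = q², (q⁷)⁷ = q⁹, (q⁷)⁸ = q⁶, (q⁷)⁹ = q³, (q⁷)¹⁰ = e.
The smallest positive k with (q⁷)ᵏ = e is 10.

Answer: 10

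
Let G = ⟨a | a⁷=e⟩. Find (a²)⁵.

Compute successive powers of (a²), reducing at each step:
  (a²)²: (a²) · a² = a⁴
  (a²)³: (a⁴) · a² = a⁶
  (a²)⁴: (a⁶) · a² = a
  (a²)⁵: a · a² = a³

Answer: a³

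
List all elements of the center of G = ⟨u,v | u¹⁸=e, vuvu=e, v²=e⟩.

An element z ∈ Z(G) iff z commutes with every generator.
For example u⁹ is central: (u⁹)·u = u¹⁰ = u·(u⁹); (u⁹)·v = u⁹v = v·(u⁹).
Whereas u ∉ Z(G) since u·v = uv ≠ u¹⁷v = v·u.
Checking each of the 36 elements this way gives Z(G) = {e, u⁹}, of order 2.

Answer: {e, u⁹}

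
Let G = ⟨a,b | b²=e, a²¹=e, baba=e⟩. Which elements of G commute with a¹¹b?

⟨a¹¹b⟩ ⊆ C_G(a¹¹b) since powers of a¹¹b commute with a¹¹b; so |C_G(a¹¹b)| ≥ |⟨a¹¹b⟩| = 2.
By orbit–stabilizer, |C_G(a¹¹b)| = |G| / |conj. class of a¹¹b| = 42 / 21 = 2.
The 2 elements commuting with a¹¹b are {e, a¹¹b}.

Answer: {e, a¹¹b}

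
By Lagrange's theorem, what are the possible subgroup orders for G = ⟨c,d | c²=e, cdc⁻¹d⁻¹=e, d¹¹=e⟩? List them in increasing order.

|G| = 22 = 2 · 11. By Lagrange's theorem the order of any subgroup divides 22; the divisors of 22 are 1, 2, 11, 22.

Answer: 1, 2, 11, 22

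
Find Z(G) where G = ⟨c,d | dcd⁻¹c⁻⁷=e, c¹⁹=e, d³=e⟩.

An element z ∈ Z(G) iff z commutes with every generator.
For example e is central: e·c = c = c·e; e·d = d = d·e.
Whereas c ∉ Z(G) since c·d = cd ≠ c⁷d = d·c.
Checking each of the 57 elements this way gives Z(G) = {e}, of order 1.

Answer: {e}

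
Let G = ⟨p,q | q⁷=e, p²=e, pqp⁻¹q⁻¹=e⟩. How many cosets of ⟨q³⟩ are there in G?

First find ord(q³) by computing successive powers:
  (q³)¹ = q³, (q³)² = q⁶, (q³)³ = q², (q³)⁴ = q⁵, (q³)⁵ = q, (q³)⁶ = q⁴, (q³)⁷ = e.
So |⟨q³⟩| = ord(q³) = 7. With |G| = 14, by Lagrange [G : ⟨q³⟩] = 14/7 = 2.

Answer: 2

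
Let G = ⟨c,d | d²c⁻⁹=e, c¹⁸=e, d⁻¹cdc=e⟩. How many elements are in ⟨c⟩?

|⟨c⟩| equals the order of c. Compute successive powers until reaching e:
  c¹ = c, c² = c², c³ = c³, c⁴ = c⁴, c⁵ = c⁵, c⁶ = c⁶, c⁷ = c⁷, c⁸ = c⁸, c⁹ = c⁹, c¹⁰ = c¹⁰, c¹¹ = c¹¹, c¹² = c¹², c¹³ = c¹³, c¹⁴ = c¹⁴, c¹⁵ = c¹⁵, c¹⁶ = c¹⁶, c¹⁷ = c¹⁷, c¹⁸ = e.
The smallest positive k with cᵏ = e is 18, so |⟨c⟩| = 18.

Answer: 18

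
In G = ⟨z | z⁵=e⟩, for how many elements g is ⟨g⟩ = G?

G is cyclic of order 5. An element generates G iff its order is 5, and a cyclic group of order 5 has exactly φ(5) = 4 such elements.

Answer: 4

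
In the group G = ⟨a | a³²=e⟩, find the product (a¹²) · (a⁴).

Compute (a¹²) · (a⁴) by multiplying left to right and reducing via the relations at each step:
  (a¹²) · a⁴ = a¹⁶

Answer: a¹⁶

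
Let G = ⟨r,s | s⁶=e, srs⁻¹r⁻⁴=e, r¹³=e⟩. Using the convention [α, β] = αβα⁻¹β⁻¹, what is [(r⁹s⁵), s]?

[(r⁹s⁵), s] = (r⁹s⁵)·s·(r⁹s⁵)⁻¹·s⁻¹.
  (r⁹s⁵) · s = r⁹
  (r⁹) · (r³s) = r¹²s
  (r¹²s) · (s⁵) = r¹²

Answer: r¹²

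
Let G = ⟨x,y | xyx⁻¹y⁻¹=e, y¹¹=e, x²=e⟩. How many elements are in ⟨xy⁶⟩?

|⟨xy⁶⟩| equals the order of xy⁶. Compute successive powers until reaching e:
  (xy⁶)¹ = xy⁶, (xy⁶)² = y, (xy⁶)³ = xy⁷, (xy⁶)⁴ = y², (xy⁶)⁵ = xy⁸, (xy⁶)⁶ = y³, (xy⁶)⁷ = xy⁹, (xy⁶)⁸ = y⁴, (xy⁶)⁹ = xy¹⁰, (xy⁶)¹⁰ = y⁵, (xy⁶)¹¹ = x, (xy⁶)¹² = y⁶, (xy⁶)¹³ = xy, (xy⁶)¹⁴ = y⁷, (xy⁶)¹⁵ = xy², (xy⁶)¹⁶ = y⁸, (xy⁶)¹⁷ = xy³, (xy⁶)¹⁸ = y⁹, (xy⁶)¹⁹ = xy⁴, (xy⁶)²⁰ = y¹⁰, (xy⁶)²¹ = xy⁵, (xy⁶)²² = e.
The smallest positive k with (xy⁶)ᵏ = e is 22, so |⟨xy⁶⟩| = 22.

Answer: 22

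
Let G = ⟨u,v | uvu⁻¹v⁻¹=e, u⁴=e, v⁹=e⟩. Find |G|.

Enumerate words in the generators, reducing via the relations: the distinct elements are
  {e, u, v, uv, u², u³, v², v³, v⁴, v⁵, v⁶, v⁷, v⁸, uv², uv³, uv⁴, uv⁵, uv⁶, uv⁷, uv⁸, u²v, u³v, u²v², u²v³, u²v⁴, u²v⁵, u²v⁶, u²v⁷, u²v⁸, u³v², u³v³, u³v⁴, u³v⁵, u³v⁶, u³v⁷, u³v⁸}.
No further products give new elements, so |G| = 36.

Answer: 36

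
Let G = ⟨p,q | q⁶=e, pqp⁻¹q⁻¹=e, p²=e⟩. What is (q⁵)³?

Compute successive powers of (q⁵), reducing at each step:
  (q⁵)²: (q⁵) · q⁵ = q⁴
  (q⁵)³: (q⁴) · q⁵ = q³

Answer: q³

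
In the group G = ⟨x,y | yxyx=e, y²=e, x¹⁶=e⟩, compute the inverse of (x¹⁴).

The order of (x¹⁴) is 8 (smallest k with (x¹⁴)ᵏ = e), so (x¹⁴)⁻¹ = (x¹⁴)⁷ = x².
Check: (x¹⁴) · (x²) → (x¹⁴) · x² = e, giving e as required.

Answer: x²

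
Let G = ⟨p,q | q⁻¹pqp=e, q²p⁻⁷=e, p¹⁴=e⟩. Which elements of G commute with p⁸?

⟨p⁸⟩ ⊆ C_G(p⁸) since powers of p⁸ commute with p⁸; so |C_G(p⁸)| ≥ |⟨p⁸⟩| = 7.
By orbit–stabilizer, |C_G(p⁸)| = |G| / |conj. class of p⁸| = 28 / 2 = 14.
The 14 elements commuting with p⁸ are {e, p, p², p³, p⁴, p⁵, p⁶, p⁷, p⁸, p⁹, p¹⁰, p¹¹, p¹², p¹³}.

Answer: {e, p, p², p³, p⁴, p⁵, p⁶, p⁷, p⁸, p⁹, p¹⁰, p¹¹, p¹², p¹³}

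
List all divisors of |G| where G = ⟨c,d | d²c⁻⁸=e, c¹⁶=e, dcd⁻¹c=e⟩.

|G| = 32 = 2⁵. By Lagrange's theorem the order of any subgroup divides 32; the divisors of 32 are 1, 2, 4, 8, 16, 32.

Answer: 1, 2, 4, 8, 16, 32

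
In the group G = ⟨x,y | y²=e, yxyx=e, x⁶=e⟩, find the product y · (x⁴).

Compute y · (x⁴) by multiplying left to right and reducing via the relations at each step:
  y · x⁴ = x²y

Answer: x²y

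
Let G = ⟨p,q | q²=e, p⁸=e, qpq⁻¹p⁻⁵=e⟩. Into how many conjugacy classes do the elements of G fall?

The conjugacy classes (representative and size) are:
  [e] (size 1), [p⁵] (size 2), [p²] (size 1), [p⁷] (size 2), [p⁴] (size 1), [p⁶] (size 1), [q] (size 2), [p⁵q] (size 2), [p²q] (size 2), [p³q] (size 2).
Class equation: 1 + 2 + 1 + 2 + 1 + 1 + 2 + 2 + 2 + 2 = 16 = |G|. So G has 10 conjugacy classes.

Answer: 10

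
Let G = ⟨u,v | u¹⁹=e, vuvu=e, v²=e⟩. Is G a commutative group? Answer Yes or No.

u·v = uv but v·u = u¹⁸v, so u·v ≠ v·u and G is not abelian.

Answer: No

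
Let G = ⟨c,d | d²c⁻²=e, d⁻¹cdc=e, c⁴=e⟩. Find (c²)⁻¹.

The order of (c²) is 2 (smallest k with (c²)ᵏ = e), so (c²)⁻¹ = (c²)¹ = c².
Check: (c²) · (c²) → (c²) · c² = e, giving e as required.

Answer: c²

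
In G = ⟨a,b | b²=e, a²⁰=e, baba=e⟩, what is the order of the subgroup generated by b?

|⟨b⟩| equals the order of b. Compute successive powers until reaching e:
  b¹ = b, b² = e.
The smallest positive k with bᵏ = e is 2, so |⟨b⟩| = 2.

Answer: 2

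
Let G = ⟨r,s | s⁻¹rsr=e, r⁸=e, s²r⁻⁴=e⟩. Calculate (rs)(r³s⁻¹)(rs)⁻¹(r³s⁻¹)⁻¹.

[(rs), (r³s⁻¹)] = (rs)·(r³s⁻¹)·(rs)⁻¹·(r³s⁻¹)⁻¹.
  (rs) · (r³s⁻¹) = r⁶
  (r⁶) · (rs⁻¹) = r³s
  (r³s) · (r³s) = r⁴

Answer: r⁴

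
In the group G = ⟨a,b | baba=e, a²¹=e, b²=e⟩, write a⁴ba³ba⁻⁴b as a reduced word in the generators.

Multiply left to right, reducing at each step:
  (a⁴) · b = a⁴b
  (a⁴b) · a³ = ab
  (ab) · b = a
  a · a⁻⁴ = a¹⁸
  (a¹⁸) · b = a¹⁸b

Answer: a¹⁸b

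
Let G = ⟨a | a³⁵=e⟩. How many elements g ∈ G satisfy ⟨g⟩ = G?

G is cyclic of order 35. An element generates G iff its order is 35, and a cyclic group of order 35 has exactly φ(35) = 24 such elements.

Answer: 24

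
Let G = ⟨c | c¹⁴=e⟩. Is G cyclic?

|G| = 14. The element c has order 14 (its powers give 14 distinct elements), so ⟨c⟩ = G and G is cyclic.

Answer: Yes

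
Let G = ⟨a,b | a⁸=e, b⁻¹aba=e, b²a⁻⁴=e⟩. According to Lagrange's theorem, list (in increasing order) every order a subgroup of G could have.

|G| = 16 = 2⁴. By Lagrange's theorem the order of any subgroup divides 16; the divisors of 16 are 1, 2, 4, 8, 16.

Answer: 1, 2, 4, 8, 16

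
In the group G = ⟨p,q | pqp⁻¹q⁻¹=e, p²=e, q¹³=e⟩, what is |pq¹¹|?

Compute successive powers until reaching e:
  (pq¹¹)¹ = pq¹¹, (pq¹¹)² = q⁹, (pq¹¹)³ = pq⁷, (pq¹¹)⁴ = q⁵, (pq¹¹)⁵ = pq³, (pq¹¹)⁶ = q, (pq¹¹)⁷ = pq¹², (pq¹¹)⁸ = q¹⁰, (pq¹¹)⁹ = pq⁸, (pq¹¹)¹⁰ = q⁶, (pq¹¹)¹¹ = pq⁴, (pq¹¹)¹² = q², (pq¹¹)¹³ = p, (pq¹¹)¹⁴ = q¹¹, (pq¹¹)¹⁵ = pq⁹, (pq¹¹)¹⁶ = q⁷, (pq¹¹)¹⁷ = pq⁵, (pq¹¹)¹⁸ = q³, (pq¹¹)¹⁹ = pq, (pq¹¹)²⁰ = q¹², (pq¹¹)²¹ = pq¹⁰, (pq¹¹)²² = q⁸, (pq¹¹)²³ = pq⁶, (pq¹¹)²⁴ = q⁴, (pq¹¹)²⁵ = pq², (pq¹¹)²⁶ = e.
The smallest positive k with (pq¹¹)ᵏ = e is 26.

Answer: 26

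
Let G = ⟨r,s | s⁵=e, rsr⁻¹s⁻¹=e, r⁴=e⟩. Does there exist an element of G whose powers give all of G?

|G| = 20. The element rs has order 20 (its powers give 20 distinct elements), so ⟨rs⟩ = G and G is cyclic.

Answer: Yes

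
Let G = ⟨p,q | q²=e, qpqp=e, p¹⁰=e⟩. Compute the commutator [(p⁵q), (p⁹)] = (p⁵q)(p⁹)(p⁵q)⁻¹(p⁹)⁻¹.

[(p⁵q), (p⁹)] = (p⁵q)·(p⁹)·(p⁵q)⁻¹·(p⁹)⁻¹.
  (p⁵q) · (p⁹) = p⁶q
  (p⁶q) · (p⁵q) = p
  p · p = p²

Answer: p²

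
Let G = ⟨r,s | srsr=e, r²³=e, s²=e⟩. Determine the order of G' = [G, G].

G' = [G, G] is generated by all commutators. The generator-pair commutators are: [r, s] = r².
The subgroup they normally generate is {e, r, r², r³, r⁴, r⁵, r⁶, r⁷, r⁸, r⁹, r¹⁰, r¹¹, r¹², r¹³, r¹⁴, r¹⁵, r¹⁶, r¹⁷, r¹⁸, r¹⁹, r²⁰, r²¹, r²²}, of order 23.
Check: |G/G'| = 46/23 = 2 is the order of the abelianisation.

Answer: 23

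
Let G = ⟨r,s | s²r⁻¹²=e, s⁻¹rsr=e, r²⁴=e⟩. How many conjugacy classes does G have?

The conjugacy classes (representative and size) are:
  [e] (size 1), [r] (size 2), [r²] (size 2), [r³] (size 2), [r⁴] (size 2), [r⁵] (size 2), [r¹⁸] (size 2), [r⁷] (size 2), [r¹⁶] (size 2), [r¹⁵] (size 2), [r¹⁴] (size 2), [r¹³] (size 2), [r¹²] (size 1), [r⁶s] (size 12), [r⁵s⁻¹] (size 12).
Class equation: 1 + 2 + 2 + 2 + 2 + 2 + 2 + 2 + 2 + 2 + 2 + 2 + 1 + 12 + 12 = 48 = |G|. So G has 15 conjugacy classes.

Answer: 15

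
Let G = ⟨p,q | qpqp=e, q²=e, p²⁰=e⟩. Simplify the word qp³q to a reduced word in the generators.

Multiply left to right, reducing at each step:
  q · p³ = p¹⁷q
  (p¹⁷q) · q = p¹⁷

Answer: p¹⁷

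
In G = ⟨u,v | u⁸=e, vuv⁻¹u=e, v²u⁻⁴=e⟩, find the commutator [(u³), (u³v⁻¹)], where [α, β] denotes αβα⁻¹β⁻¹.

[(u³), (u³v⁻¹)] = (u³)·(u³v⁻¹)·(u³)⁻¹·(u³v⁻¹)⁻¹.
  (u³) · (u³v⁻¹) = u²v
  (u²v) · (u⁵) = uv⁻¹
  (uv⁻¹) · (u³v) = u⁶

Answer: u⁶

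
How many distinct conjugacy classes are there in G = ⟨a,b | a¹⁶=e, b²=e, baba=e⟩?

The conjugacy classes (representative and size) are:
  [e] (size 1), [a¹⁵] (size 2), [a²] (size 2), [a³] (size 2), [a¹²] (size 2), [a⁵] (size 2), [a⁶] (size 2), [a⁷] (size 2), [a⁸] (size 1), [a²b] (size 8), [a¹⁵b] (size 8).
Class equation: 1 + 2 + 2 + 2 + 2 + 2 + 2 + 2 + 1 + 8 + 8 = 32 = |G|. So G has 11 conjugacy classes.

Answer: 11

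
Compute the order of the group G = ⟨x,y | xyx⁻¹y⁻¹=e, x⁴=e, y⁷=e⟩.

Enumerate words in the generators, reducing via the relations: the distinct elements are
  {e, x, y, xy, x², x³, y², y³, y⁴, y⁵, y⁶, xy², xy³, xy⁴, xy⁵, xy⁶, x²y, x³y, x²y², x²y³, x²y⁴, x²y⁵, x²y⁶, x³y², x³y³, x³y⁴, x³y⁵, x³y⁶}.
No further products give new elements, so |G| = 28.

Answer: 28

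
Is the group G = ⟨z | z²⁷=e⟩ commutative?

G has a single generator, so G is cyclic and hence abelian.

Answer: Yes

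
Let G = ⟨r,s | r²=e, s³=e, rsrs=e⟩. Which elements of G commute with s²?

⟨s²⟩ ⊆ C_G(s²) since powers of s² commute with s²; so |C_G(s²)| ≥ |⟨s²⟩| = 3.
By orbit–stabilizer, |C_G(s²)| = |G| / |conj. class of s²| = 6 / 2 = 3.
The 3 elements commuting with s² are {e, s, s²}.

Answer: {e, s, s²}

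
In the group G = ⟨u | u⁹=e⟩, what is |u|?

Compute successive powers until reaching e:
  u¹ = u, u² = u², u³ = u³, u⁴ = u⁴, u⁵ = u⁵, u⁶ = u⁶, u⁷ = u⁷, u⁸ = u⁸, u⁹ = e.
The smallest positive k with uᵏ = e is 9.

Answer: 9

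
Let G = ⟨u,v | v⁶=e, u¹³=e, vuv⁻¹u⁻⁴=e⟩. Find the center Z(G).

An element z ∈ Z(G) iff z commutes with every generator.
For example e is central: e·u = u = u·e; e·v = v = v·e.
Whereas u ∉ Z(G) since u·v = uv ≠ u⁴v = v·u.
Checking each of the 78 elements this way gives Z(G) = {e}, of order 1.

Answer: {e}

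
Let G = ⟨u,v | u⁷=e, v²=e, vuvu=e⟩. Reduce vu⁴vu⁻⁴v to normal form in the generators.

Multiply left to right, reducing at each step:
  v · u⁴ = u³v
  (u³v) · v = u³
  (u³) · u⁻⁴ = u⁶
  (u⁶) · v = u⁶v

Answer: u⁶v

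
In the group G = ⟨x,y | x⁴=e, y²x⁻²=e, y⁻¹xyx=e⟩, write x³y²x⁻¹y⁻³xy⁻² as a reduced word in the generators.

Multiply left to right, reducing at each step:
  (x³) · y² = x
  x · x⁻¹ = e
  e · y⁻³ = y
  y · x = xy⁻¹
  (xy⁻¹) · y⁻² = xy

Answer: xy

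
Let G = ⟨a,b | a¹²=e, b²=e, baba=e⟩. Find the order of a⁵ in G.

Compute successive powers until reaching e:
  (a⁵)¹ = a⁵, (a⁵)² = a¹⁰, (a⁵)³ = a³, (a⁵)⁴ = a⁸, (a⁵)⁵ = a, (a⁵)⁶ = a⁶, (a⁵)⁷ = a¹¹, (a⁵)⁸ = a⁴, (a⁵)⁹ = a⁹, (a⁵)¹⁰ = a², (a⁵)¹¹ = a⁷, (a⁵)¹² = e.
The smallest positive k with (a⁵)ᵏ = e is 12.

Answer: 12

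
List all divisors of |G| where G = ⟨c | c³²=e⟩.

|G| = 32 = 2⁵. By Lagrange's theorem the order of any subgroup divides 32; the divisors of 32 are 1, 2, 4, 8, 16, 32.

Answer: 1, 2, 4, 8, 16, 32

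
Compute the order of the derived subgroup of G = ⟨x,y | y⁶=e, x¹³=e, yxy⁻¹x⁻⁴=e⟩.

G' = [G, G] is generated by all commutators. The generator-pair commutators are: [x, y] = x¹⁰.
The subgroup they normally generate is {e, x, x², x³, x⁴, x⁵, x⁶, x⁷, x⁸, x⁹, x¹⁰, x¹¹, x¹²}, of order 13.
Check: |G/G'| = 78/13 = 6 is the order of the abelianisation.

Answer: 13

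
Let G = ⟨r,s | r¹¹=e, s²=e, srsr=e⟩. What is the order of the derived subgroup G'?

G' = [G, G] is generated by all commutators. The generator-pair commutators are: [r, s] = r².
The subgroup they normally generate is {e, r, r², r³, r⁴, r⁵, r⁶, r⁷, r⁸, r⁹, r¹⁰}, of order 11.
Check: |G/G'| = 22/11 = 2 is the order of the abelianisation.

Answer: 11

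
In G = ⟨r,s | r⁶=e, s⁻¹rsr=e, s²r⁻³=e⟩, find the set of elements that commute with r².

⟨r²⟩ ⊆ C_G(r²) since powers of r² commute with r²; so |C_G(r²)| ≥ |⟨r²⟩| = 3.
By orbit–stabilizer, |C_G(r²)| = |G| / |conj. class of r²| = 12 / 2 = 6.
The 6 elements commuting with r² are {e, r, r², r³, r⁴, r⁵}.

Answer: {e, r, r², r³, r⁴, r⁵}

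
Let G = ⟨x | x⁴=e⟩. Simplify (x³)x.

Compute (x³) · x by multiplying left to right and reducing via the relations at each step:
  (x³) · x = e

Answer: e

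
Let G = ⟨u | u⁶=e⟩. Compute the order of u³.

Compute successive powers until reaching e:
  (u³)¹ = u³, (u³)² = e.
The smallest positive k with (u³)ᵏ = e is 2.

Answer: 2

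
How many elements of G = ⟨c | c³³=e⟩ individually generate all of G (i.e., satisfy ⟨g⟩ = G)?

G is cyclic of order 33. An element generates G iff its order is 33, and a cyclic group of order 33 has exactly φ(33) = 20 such elements.

Answer: 20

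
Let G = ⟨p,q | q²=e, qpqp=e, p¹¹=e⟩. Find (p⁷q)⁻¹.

The order of (p⁷q) is 2 (smallest k with (p⁷q)ᵏ = e), so (p⁷q)⁻¹ = (p⁷q)¹ = p⁷q.
Check: (p⁷q) · (p⁷q) → (p⁷q) · p⁷ = q;   q · q = e, giving e as required.

Answer: p⁷q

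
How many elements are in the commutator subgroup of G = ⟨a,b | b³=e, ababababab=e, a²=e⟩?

G' = [G, G] is generated by all commutators. The generator-pair commutators are: [a, b] = abab².
The subgroup they normally generate is {e, a, b, b², ab, aba, abab, ababa, b²ab²a, b²ab², b²a, ab², ba, bab, baba, ab²ab²a, ab²ab², ab²a, b²ab, b²aba, b²abab, bab²ab², bab²a, bab², abab², ab²ab, ab²aba, ab²abab, abab²ab², abab²a, b²ab²ab, abab²ab, abab²aba, abab²abab, b²ab²abab², b²ab²aba, b²ab²abab, b²abab²ab², b²abab²a, b²abab², babab², bab²ab, bab²aba, bab²abab, babab²ab², babab²a, babab²ab, ab²abab²ab², ab²abab²a, ab²abab², b²abab²ab, b²abab²aba, bab²abab²a, bab²abab², ab²abab²ab, ab²abab²aba, abab²abab²a, abab²abab², abab²abab²ab, bab²abab²ab}, of order 60.
Check: |G/G'| = 60/60 = 1 is the order of the abelianisation.

Answer: 60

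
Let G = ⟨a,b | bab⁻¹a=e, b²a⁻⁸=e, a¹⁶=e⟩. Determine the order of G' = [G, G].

G' = [G, G] is generated by all commutators. The generator-pair commutators are: [a, b] = a².
The subgroup they normally generate is {e, a², a⁴, a⁶, a⁸, a¹⁰, a¹², a¹⁴}, of order 8.
Check: |G/G'| = 32/8 = 4 is the order of the abelianisation.

Answer: 8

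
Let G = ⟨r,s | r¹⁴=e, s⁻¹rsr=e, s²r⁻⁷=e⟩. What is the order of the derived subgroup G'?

G' = [G, G] is generated by all commutators. The generator-pair commutators are: [r, s] = r².
The subgroup they normally generate is {e, r², r⁴, r⁶, r⁸, r¹⁰, r¹²}, of order 7.
Check: |G/G'| = 28/7 = 4 is the order of the abelianisation.

Answer: 7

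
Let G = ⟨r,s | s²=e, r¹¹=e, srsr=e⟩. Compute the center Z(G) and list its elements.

An element z ∈ Z(G) iff z commutes with every generator.
For example e is central: e·r = r = r·e; e·s = s = s·e.
Whereas r ∉ Z(G) since r·s = rs ≠ r¹⁰s = s·r.
Checking each of the 22 elements this way gives Z(G) = {e}, of order 1.

Answer: {e}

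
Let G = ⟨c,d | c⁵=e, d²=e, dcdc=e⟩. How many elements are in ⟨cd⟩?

|⟨cd⟩| equals the order of cd. Compute successive powers until reaching e:
  (cd)¹ = cd, (cd)² = e.
The smallest positive k with (cd)ᵏ = e is 2, so |⟨cd⟩| = 2.

Answer: 2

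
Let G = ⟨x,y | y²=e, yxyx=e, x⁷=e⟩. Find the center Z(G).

An element z ∈ Z(G) iff z commutes with every generator.
For example e is central: e·x = x = x·e; e·y = y = y·e.
Whereas x ∉ Z(G) since x·y = xy ≠ x⁶y = y·x.
Checking each of the 14 elements this way gives Z(G) = {e}, of order 1.

Answer: {e}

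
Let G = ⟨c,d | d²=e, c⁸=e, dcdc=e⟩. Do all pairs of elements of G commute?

c·d = cd but d·c = c⁷d, so c·d ≠ d·c and G is not abelian.

Answer: No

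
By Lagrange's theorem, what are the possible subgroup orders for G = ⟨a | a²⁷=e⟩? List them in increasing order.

|G| = 27 = 3³. By Lagrange's theorem the order of any subgroup divides 27; the divisors of 27 are 1, 3, 9, 27.

Answer: 1, 3, 9, 27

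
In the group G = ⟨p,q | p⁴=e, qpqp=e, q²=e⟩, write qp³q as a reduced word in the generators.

Multiply left to right, reducing at each step:
  q · p³ = pq
  (pq) · q = p

Answer: p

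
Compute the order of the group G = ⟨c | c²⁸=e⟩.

G is generated by a single element, so G is cyclic. The relator gives c²⁸ = e and no smaller power is forced to be e, so the 28 powers {c, e, c², c³, c⁴, c⁵, c⁶, c⁷, c⁸, c⁹, c²², c²³, c²¹, c²⁰, c²⁴, c²⁵, c²⁶, c²⁷, c¹², c¹³, c¹¹, c¹⁰, c¹⁴, c¹⁵, c¹⁶, c¹⁷, c¹⁸, c¹⁹} are distinct. Hence |G| = 28.

Answer: 28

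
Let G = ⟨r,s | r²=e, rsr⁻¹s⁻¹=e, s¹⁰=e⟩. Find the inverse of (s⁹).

The order of (s⁹) is 10 (smallest k with (s⁹)ᵏ = e), so (s⁹)⁻¹ = (s⁹)⁹ = s.
Check: (s⁹) · s → (s⁹) · s = e, giving e as required.

Answer: s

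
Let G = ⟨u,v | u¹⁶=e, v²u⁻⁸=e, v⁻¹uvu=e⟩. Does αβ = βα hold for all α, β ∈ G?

u·v = uv but v·u = u⁷v⁻¹, so u·v ≠ v·u and G is not abelian.

Answer: No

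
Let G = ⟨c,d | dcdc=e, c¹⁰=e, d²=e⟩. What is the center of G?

An element z ∈ Z(G) iff z commutes with every generator.
For example c⁵ is central: (c⁵)·c = c⁶ = c·(c⁵); (c⁵)·d = c⁵d = d·(c⁵).
Whereas c ∉ Z(G) since c·d = cd ≠ c⁹d = d·c.
Checking each of the 20 elements this way gives Z(G) = {e, c⁵}, of order 2.

Answer: {e, c⁵}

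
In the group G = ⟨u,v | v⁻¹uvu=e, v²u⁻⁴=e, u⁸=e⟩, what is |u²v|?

Compute successive powers until reaching e:
  (u²v)¹ = u²v, (u²v)² = u⁴, (u²v)³ = u²v⁻¹, (u²v)⁴ = e.
The smallest positive k with (u²v)ᵏ = e is 4.

Answer: 4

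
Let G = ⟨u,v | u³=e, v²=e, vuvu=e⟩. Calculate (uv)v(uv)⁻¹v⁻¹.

[(uv), v] = (uv)·v·(uv)⁻¹·v⁻¹.
  (uv) · v = u
  u · (uv) = u²v
  (u²v) · v = u²

Answer: u²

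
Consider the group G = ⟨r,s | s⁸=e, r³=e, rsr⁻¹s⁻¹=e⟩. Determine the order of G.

Enumerate words in the generators, reducing via the relations: the distinct elements are
  {e, r, s, rs, r², s², s³, s⁴, s⁵, s⁶, s⁷, rs², rs³, rs⁴, rs⁵, rs⁶, rs⁷, r²s, r²s², r²s³, r²s⁴, r²s⁵, r²s⁶, r²s⁷}.
No further products give new elements, so |G| = 24.

Answer: 24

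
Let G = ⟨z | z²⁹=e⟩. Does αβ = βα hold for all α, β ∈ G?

G has a single generator, so G is cyclic and hence abelian.

Answer: Yes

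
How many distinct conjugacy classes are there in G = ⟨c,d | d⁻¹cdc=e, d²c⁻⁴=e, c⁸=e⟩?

The conjugacy classes (representative and size) are:
  [e] (size 1), [c⁷] (size 2), [c⁶] (size 2), [c³] (size 2), [c⁴] (size 1), [c²d⁻¹] (size 4), [c³d⁻¹] (size 4).
Class equation: 1 + 2 + 2 + 2 + 1 + 4 + 4 = 16 = |G|. So G has 7 conjugacy classes.

Answer: 7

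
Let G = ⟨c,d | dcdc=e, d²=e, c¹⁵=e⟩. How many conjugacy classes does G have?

The conjugacy classes (representative and size) are:
  [e] (size 1), [c¹⁴] (size 2), [c²] (size 2), [c³] (size 2), [c⁴] (size 2), [c¹⁰] (size 2), [c⁹] (size 2), [c⁷] (size 2), [c¹³d] (size 15).
Class equation: 1 + 2 + 2 + 2 + 2 + 2 + 2 + 2 + 15 = 30 = |G|. So G has 9 conjugacy classes.

Answer: 9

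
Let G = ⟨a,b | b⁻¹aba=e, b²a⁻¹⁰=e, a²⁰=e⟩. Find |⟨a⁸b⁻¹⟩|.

|⟨a⁸b⁻¹⟩| equals the order of a⁸b⁻¹. Compute successive powers until reaching e:
  (a⁸b⁻¹)¹ = a⁸b⁻¹, (a⁸b⁻¹)² = a¹⁰, (a⁸b⁻¹)³ = a⁸b, (a⁸b⁻¹)⁴ = e.
The smallest positive k with (a⁸b⁻¹)ᵏ = e is 4, so |⟨a⁸b⁻¹⟩| = 4.

Answer: 4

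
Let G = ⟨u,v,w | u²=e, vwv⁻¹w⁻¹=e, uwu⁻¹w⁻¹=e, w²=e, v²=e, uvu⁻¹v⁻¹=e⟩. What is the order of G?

Enumerate words in the generators, reducing via the relations: the distinct elements are
  {e, u, v, w, uv, uw, vw, uvw}.
No further products give new elements, so |G| = 8.

Answer: 8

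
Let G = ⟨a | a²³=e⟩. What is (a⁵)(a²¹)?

Compute (a⁵) · (a²¹) by multiplying left to right and reducing via the relations at each step:
  (a⁵) · a²¹ = a³

Answer: a³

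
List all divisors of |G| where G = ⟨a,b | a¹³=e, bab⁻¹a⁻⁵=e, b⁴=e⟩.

|G| = 52 = 2² · 13. By Lagrange's theorem the order of any subgroup divides 52; the divisors of 52 are 1, 2, 4, 13, 26, 52.

Answer: 1, 2, 4, 13, 26, 52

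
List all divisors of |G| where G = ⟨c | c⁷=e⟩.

|G| = 7 = 7. By Lagrange's theorem the order of any subgroup divides 7; the divisors of 7 are 1, 7.

Answer: 1, 7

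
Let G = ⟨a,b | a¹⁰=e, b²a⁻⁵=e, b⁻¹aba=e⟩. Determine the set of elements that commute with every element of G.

An element z ∈ Z(G) iff z commutes with every generator.
For example a⁵ is central: (a⁵)·a = a⁶ = a·(a⁵); (a⁵)·b = b⁻¹ = b·(a⁵).
Whereas a ∉ Z(G) since a·b = ab ≠ a⁴b⁻¹ = b·a.
Checking each of the 20 elements this way gives Z(G) = {e, a⁵}, of order 2.

Answer: {e, a⁵}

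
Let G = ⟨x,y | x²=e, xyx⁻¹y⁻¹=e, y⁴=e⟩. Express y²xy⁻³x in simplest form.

Multiply left to right, reducing at each step:
  (y²) · x = xy²
  (xy²) · y⁻³ = xy³
  (xy³) · x = y³

Answer: y³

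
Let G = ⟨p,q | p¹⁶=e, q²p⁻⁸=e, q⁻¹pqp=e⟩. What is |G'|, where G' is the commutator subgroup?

G' = [G, G] is generated by all commutators. The generator-pair commutators are: [p, q] = p².
The subgroup they normally generate is {e, p², p⁴, p⁶, p⁸, p¹⁰, p¹², p¹⁴}, of order 8.
Check: |G/G'| = 32/8 = 4 is the order of the abelianisation.

Answer: 8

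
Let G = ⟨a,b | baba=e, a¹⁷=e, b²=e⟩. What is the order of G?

Enumerate words in the generators, reducing via the relations: the distinct elements are
  {a, b, e, ab, a², a³, a⁴, a⁵, a⁶, a⁷, a⁸, a⁹, a²b, a³b, a¹², a¹³, a¹¹, a¹⁰, a¹⁴, a¹⁵, a¹⁶, a⁴b, a⁵b, a⁶b, a⁷b, a⁸b, a⁹b, a¹²b, a¹³b, a¹¹b, a¹⁰b, a¹⁴b, a¹⁵b, a¹⁶b}.
No further products give new elements, so |G| = 34.

Answer: 34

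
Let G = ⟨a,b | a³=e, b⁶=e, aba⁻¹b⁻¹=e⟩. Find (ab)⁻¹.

The order of (ab) is 6 (smallest k with (ab)ᵏ = e), so (ab)⁻¹ = (ab)⁵ = a²b⁵.
Check: (ab) · (a²b⁵) → (ab) · a² = b;   b · b⁵ = e, giving e as required.

Answer: a²b⁵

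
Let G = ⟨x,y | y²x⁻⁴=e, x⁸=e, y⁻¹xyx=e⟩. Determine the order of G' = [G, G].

G' = [G, G] is generated by all commutators. The generator-pair commutators are: [x, y] = x².
The subgroup they normally generate is {e, x², x⁴, x⁶}, of order 4.
Check: |G/G'| = 16/4 = 4 is the order of the abelianisation.

Answer: 4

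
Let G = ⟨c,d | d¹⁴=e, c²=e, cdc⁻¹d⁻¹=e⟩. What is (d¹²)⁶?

Compute successive powers of (d¹²), reducing at each step:
  (d¹²)²: (d¹²) · d¹² = d¹⁰
  (d¹²)³: (d¹⁰) · d¹² = d⁸
  (d¹²)⁴: (d⁸) · d¹² = d⁶
  (d¹²)⁵: (d⁶) · d¹² = d⁴
  (d¹²)⁶: (d⁴) · d¹² = d²

Answer: d²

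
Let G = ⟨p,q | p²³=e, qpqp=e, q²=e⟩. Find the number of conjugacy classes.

The conjugacy classes (representative and size) are:
  [e] (size 1), [p] (size 2), [p²¹] (size 2), [p²⁰] (size 2), [p⁴] (size 2), [p¹⁸] (size 2), [p⁶] (size 2), [p¹⁶] (size 2), [p⁸] (size 2), [p⁹] (size 2), [p¹⁰] (size 2), [p¹²] (size 2), [p¹⁸q] (size 23).
Class equation: 1 + 2 + 2 + 2 + 2 + 2 + 2 + 2 + 2 + 2 + 2 + 2 + 23 = 46 = |G|. So G has 13 conjugacy classes.

Answer: 13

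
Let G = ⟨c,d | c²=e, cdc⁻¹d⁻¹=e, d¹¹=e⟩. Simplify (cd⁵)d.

Compute (cd⁵) · d by multiplying left to right and reducing via the relations at each step:
  (cd⁵) · d = cd⁶

Answer: cd⁶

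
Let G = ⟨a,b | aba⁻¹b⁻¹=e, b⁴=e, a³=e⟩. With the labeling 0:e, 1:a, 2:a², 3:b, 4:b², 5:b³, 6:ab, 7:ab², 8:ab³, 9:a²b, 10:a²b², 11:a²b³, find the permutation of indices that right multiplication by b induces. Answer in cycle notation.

(0 3 4 5)(1 6 7 8)(2 9 10 11)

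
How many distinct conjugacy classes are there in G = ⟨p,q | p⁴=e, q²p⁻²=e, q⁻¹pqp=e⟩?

The conjugacy classes (representative and size) are:
  [e] (size 1), [p³] (size 2), [p²] (size 1), [q⁻¹] (size 2), [pq⁻¹] (size 2).
Class equation: 1 + 2 + 1 + 2 + 2 = 8 = |G|. So G has 5 conjugacy classes.

Answer: 5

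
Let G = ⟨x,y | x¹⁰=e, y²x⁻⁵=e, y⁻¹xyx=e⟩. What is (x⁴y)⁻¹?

The order of (x⁴y) is 4 (smallest k with (x⁴y)ᵏ = e), so (x⁴y)⁻¹ = (x⁴y)³ = x⁴y⁻¹.
Check: (x⁴y) · (x⁴y⁻¹) → (x⁴y) · x⁴ = y;   y · y⁻¹ = e, giving e as required.

Answer: x⁴y⁻¹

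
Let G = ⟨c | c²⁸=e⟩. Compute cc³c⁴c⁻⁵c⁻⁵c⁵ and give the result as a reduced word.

Multiply left to right, reducing at each step:
  c · c³ = c⁴
  (c⁴) · c⁴ = c⁸
  (c⁸) · c⁻⁵ = c³
  (c³) · c⁻⁵ = c²⁶
  (c²⁶) · c⁵ = c³

Answer: c³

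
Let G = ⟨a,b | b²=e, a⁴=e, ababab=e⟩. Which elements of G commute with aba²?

⟨aba²⟩ ⊆ C_G(aba²) since powers of aba² commute with aba²; so |C_G(aba²)| ≥ |⟨aba²⟩| = 3.
By orbit–stabilizer, |C_G(aba²)| = |G| / |conj. class of aba²| = 24 / 8 = 3.
The 3 elements commuting with aba² are {e, a²ba³, aba²}.

Answer: {e, a²ba³, aba²}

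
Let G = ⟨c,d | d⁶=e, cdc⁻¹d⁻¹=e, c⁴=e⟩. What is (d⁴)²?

Compute successive powers of (d⁴), reducing at each step:
  (d⁴)²: (d⁴) · d⁴ = d²

Answer: d²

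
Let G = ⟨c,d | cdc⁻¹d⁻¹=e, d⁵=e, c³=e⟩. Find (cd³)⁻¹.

The order of (cd³) is 15 (smallest k with (cd³)ᵏ = e), so (cd³)⁻¹ = (cd³)¹⁴ = c²d².
Check: (cd³) · (c²d²) → (cd³) · c² = d³;   (d³) · d² = e, giving e as required.

Answer: c²d²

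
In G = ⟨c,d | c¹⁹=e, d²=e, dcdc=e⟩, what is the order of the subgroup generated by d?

|⟨d⟩| equals the order of d. Compute successive powers until reaching e:
  d¹ = d, d² = e.
The smallest positive k with dᵏ = e is 2, so |⟨d⟩| = 2.

Answer: 2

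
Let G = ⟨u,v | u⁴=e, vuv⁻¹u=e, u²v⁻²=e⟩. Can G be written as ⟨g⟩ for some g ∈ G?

Every cyclic group is abelian. But u·v = uv while v·u = uv⁻¹, so u·v ≠ v·u and G is not abelian. Hence G is not cyclic.

Answer: No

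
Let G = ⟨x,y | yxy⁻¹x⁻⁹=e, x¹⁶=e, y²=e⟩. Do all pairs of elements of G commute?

x·y = xy but y·x = x⁹y, so x·y ≠ y·x and G is not abelian.

Answer: No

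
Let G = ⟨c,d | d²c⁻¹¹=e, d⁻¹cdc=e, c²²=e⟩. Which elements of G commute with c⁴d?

⟨c⁴d⟩ ⊆ C_G(c⁴d) since powers of c⁴d commute with c⁴d; so |C_G(c⁴d)| ≥ |⟨c⁴d⟩| = 4.
By orbit–stabilizer, |C_G(c⁴d)| = |G| / |conj. class of c⁴d| = 44 / 11 = 4.
The 4 elements commuting with c⁴d are {e, c¹¹, c⁴d, c⁴d⁻¹}.

Answer: {e, c¹¹, c⁴d, c⁴d⁻¹}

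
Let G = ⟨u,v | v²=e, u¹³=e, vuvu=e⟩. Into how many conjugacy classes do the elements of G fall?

The conjugacy classes (representative and size) are:
  [e] (size 1), [u¹²] (size 2), [u¹¹] (size 2), [u³] (size 2), [u⁴] (size 2), [u⁸] (size 2), [u⁶] (size 2), [v] (size 13).
Class equation: 1 + 2 + 2 + 2 + 2 + 2 + 2 + 13 = 26 = |G|. So G has 8 conjugacy classes.

Answer: 8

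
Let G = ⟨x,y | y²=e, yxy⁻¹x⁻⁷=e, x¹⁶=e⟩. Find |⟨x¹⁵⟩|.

|⟨x¹⁵⟩| equals the order of x¹⁵. Compute successive powers until reaching e:
  (x¹⁵)¹ = x¹⁵, (x¹⁵)² = x¹⁴, (x¹⁵)³ = x¹³, (x¹⁵)⁴ = x¹², (x¹⁵)⁵ = x¹¹, (x¹⁵)⁶ = x¹⁰, (x¹⁵)⁷ = x⁹, (x¹⁵)⁸ = x⁸, (x¹⁵)⁹ = x⁷, (x¹⁵)¹⁰ = x⁶, (x¹⁵)¹¹ = x⁵, (x¹⁵)¹² = x⁴, (x¹⁵)¹³ = x³, (x¹⁵)¹⁴ = x², (x¹⁵)¹⁵ = x, (x¹⁵)¹⁶ = e.
The smallest positive k with (x¹⁵)ᵏ = e is 16, so |⟨x¹⁵⟩| = 16.

Answer: 16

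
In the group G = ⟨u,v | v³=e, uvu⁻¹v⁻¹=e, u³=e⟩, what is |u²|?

Compute successive powers until reaching e:
  (u²)¹ = u², (u²)² = u, (u²)³ = e.
The smallest positive k with (u²)ᵏ = e is 3.

Answer: 3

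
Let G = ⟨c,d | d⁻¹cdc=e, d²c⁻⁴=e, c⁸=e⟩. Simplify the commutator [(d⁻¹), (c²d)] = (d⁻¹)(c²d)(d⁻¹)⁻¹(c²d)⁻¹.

[(d⁻¹), (c²d)] = (d⁻¹)·(c²d)·(d⁻¹)⁻¹·(c²d)⁻¹.
  (d⁻¹) · (c²d) = c⁶
  (c⁶) · d = c²d⁻¹
  (c²d⁻¹) · (c²d⁻¹) = c⁴

Answer: c⁴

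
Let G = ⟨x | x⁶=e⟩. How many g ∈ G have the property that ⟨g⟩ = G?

G is cyclic of order 6. An element generates G iff its order is 6, and a cyclic group of order 6 has exactly φ(6) = 2 such elements.

Answer: 2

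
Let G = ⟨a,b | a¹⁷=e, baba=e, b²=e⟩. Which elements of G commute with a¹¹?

⟨a¹¹⟩ ⊆ C_G(a¹¹) since powers of a¹¹ commute with a¹¹; so |C_G(a¹¹)| ≥ |⟨a¹¹⟩| = 17.
By orbit–stabilizer, |C_G(a¹¹)| = |G| / |conj. class of a¹¹| = 34 / 2 = 17.
The 17 elements commuting with a¹¹ are {e, a, a², a³, a⁴, a⁵, a⁶, a⁷, a⁸, a⁹, a¹⁰, a¹¹, a¹², a¹³, a¹⁴, a¹⁵, a¹⁶}.

Answer: {e, a, a², a³, a⁴, a⁵, a⁶, a⁷, a⁸, a⁹, a¹⁰, a¹¹, a¹², a¹³, a¹⁴, a¹⁵, a¹⁶}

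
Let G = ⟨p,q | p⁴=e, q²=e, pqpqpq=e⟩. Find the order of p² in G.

Compute successive powers until reaching e:
  (p²)¹ = p², (p²)² = e.
The smallest positive k with (p²)ᵏ = e is 2.

Answer: 2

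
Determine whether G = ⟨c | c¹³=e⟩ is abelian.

G has a single generator, so G is cyclic and hence abelian.

Answer: Yes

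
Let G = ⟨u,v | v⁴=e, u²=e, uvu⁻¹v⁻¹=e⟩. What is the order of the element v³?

Compute successive powers until reaching e:
  (v³)¹ = v³, (v³)² = v², (v³)³ = v, (v³)⁴ = e.
The smallest positive k with (v³)ᵏ = e is 4.

Answer: 4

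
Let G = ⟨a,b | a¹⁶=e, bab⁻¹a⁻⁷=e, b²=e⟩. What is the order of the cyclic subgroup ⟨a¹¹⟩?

|⟨a¹¹⟩| equals the order of a¹¹. Compute successive powers until reaching e:
  (a¹¹)¹ = a¹¹, (a¹¹)² = a⁶, (a¹¹)³ = a, (a¹¹)⁴ = a¹², (a¹¹)⁵ = a⁷, (a¹¹)⁶ = a², (a¹¹)⁷ = a¹³, (a¹¹)⁸ = a⁸, (a¹¹)⁹ = a³, (a¹¹)¹⁰ = a¹⁴, (a¹¹)¹¹ = a⁹, (a¹¹)¹² = a⁴, (a¹¹)¹³ = a¹⁵, (a¹¹)¹⁴ = a¹⁰, (a¹¹)¹⁵ = a⁵, (a¹¹)¹⁶ = e.
The smallest positive k with (a¹¹)ᵏ = e is 16, so |⟨a¹¹⟩| = 16.

Answer: 16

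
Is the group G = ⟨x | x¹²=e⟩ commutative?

G has a single generator, so G is cyclic and hence abelian.

Answer: Yes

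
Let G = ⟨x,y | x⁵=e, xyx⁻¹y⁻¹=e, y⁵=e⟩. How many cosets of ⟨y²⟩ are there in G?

First find ord(y²) by computing successive powers:
  (y²)¹ = y², (y²)² = y⁴, (y²)³ = y, (y²)⁴ = y³, (y²)⁵ = e.
So |⟨y²⟩| = ord(y²) = 5. With |G| = 25, by Lagrange [G : ⟨y²⟩] = 25/5 = 5.

Answer: 5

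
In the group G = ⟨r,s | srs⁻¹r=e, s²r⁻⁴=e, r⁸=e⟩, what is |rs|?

Compute successive powers until reaching e:
  (rs)¹ = rs, (rs)² = r⁴, (rs)³ = rs⁻¹, (rs)⁴ = e.
The smallest positive k with (rs)ᵏ = e is 4.

Answer: 4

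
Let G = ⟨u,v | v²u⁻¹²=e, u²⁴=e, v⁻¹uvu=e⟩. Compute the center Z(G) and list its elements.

An element z ∈ Z(G) iff z commutes with every generator.
For example u¹² is central: (u¹²)·u = u¹³ = u·(u¹²); (u¹²)·v = v⁻¹ = v·(u¹²).
Whereas u ∉ Z(G) since u·v = uv ≠ u¹¹v⁻¹ = v·u.
Checking each of the 48 elements this way gives Z(G) = {e, u¹²}, of order 2.

Answer: {e, u¹²}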